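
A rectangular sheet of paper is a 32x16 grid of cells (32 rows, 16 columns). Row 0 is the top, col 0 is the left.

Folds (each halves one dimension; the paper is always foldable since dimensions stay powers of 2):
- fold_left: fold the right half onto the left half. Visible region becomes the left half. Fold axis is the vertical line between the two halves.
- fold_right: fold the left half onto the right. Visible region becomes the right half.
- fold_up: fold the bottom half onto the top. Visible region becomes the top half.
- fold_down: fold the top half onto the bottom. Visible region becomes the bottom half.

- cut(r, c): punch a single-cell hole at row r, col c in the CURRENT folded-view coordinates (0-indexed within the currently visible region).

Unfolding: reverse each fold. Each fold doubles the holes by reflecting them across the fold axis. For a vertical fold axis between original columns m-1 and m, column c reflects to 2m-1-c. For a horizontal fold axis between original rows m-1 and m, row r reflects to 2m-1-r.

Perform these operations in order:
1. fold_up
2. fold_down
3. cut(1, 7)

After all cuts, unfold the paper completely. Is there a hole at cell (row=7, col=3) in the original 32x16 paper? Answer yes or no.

Op 1 fold_up: fold axis h@16; visible region now rows[0,16) x cols[0,16) = 16x16
Op 2 fold_down: fold axis h@8; visible region now rows[8,16) x cols[0,16) = 8x16
Op 3 cut(1, 7): punch at orig (9,7); cuts so far [(9, 7)]; region rows[8,16) x cols[0,16) = 8x16
Unfold 1 (reflect across h@8): 2 holes -> [(6, 7), (9, 7)]
Unfold 2 (reflect across h@16): 4 holes -> [(6, 7), (9, 7), (22, 7), (25, 7)]
Holes: [(6, 7), (9, 7), (22, 7), (25, 7)]

Answer: no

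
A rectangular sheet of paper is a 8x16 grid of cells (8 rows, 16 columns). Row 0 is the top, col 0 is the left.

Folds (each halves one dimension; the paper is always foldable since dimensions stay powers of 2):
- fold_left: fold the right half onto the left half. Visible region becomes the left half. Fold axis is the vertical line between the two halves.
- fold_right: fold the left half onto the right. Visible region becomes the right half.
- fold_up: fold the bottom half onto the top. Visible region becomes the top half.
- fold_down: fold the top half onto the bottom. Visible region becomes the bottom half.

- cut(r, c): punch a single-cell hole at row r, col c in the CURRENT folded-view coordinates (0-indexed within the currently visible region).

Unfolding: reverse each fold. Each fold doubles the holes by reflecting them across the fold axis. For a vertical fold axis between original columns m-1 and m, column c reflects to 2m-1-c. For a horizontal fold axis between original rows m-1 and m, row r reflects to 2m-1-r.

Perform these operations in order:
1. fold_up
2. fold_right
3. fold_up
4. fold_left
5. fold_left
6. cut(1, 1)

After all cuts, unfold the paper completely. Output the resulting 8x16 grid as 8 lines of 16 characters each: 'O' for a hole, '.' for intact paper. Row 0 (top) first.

Op 1 fold_up: fold axis h@4; visible region now rows[0,4) x cols[0,16) = 4x16
Op 2 fold_right: fold axis v@8; visible region now rows[0,4) x cols[8,16) = 4x8
Op 3 fold_up: fold axis h@2; visible region now rows[0,2) x cols[8,16) = 2x8
Op 4 fold_left: fold axis v@12; visible region now rows[0,2) x cols[8,12) = 2x4
Op 5 fold_left: fold axis v@10; visible region now rows[0,2) x cols[8,10) = 2x2
Op 6 cut(1, 1): punch at orig (1,9); cuts so far [(1, 9)]; region rows[0,2) x cols[8,10) = 2x2
Unfold 1 (reflect across v@10): 2 holes -> [(1, 9), (1, 10)]
Unfold 2 (reflect across v@12): 4 holes -> [(1, 9), (1, 10), (1, 13), (1, 14)]
Unfold 3 (reflect across h@2): 8 holes -> [(1, 9), (1, 10), (1, 13), (1, 14), (2, 9), (2, 10), (2, 13), (2, 14)]
Unfold 4 (reflect across v@8): 16 holes -> [(1, 1), (1, 2), (1, 5), (1, 6), (1, 9), (1, 10), (1, 13), (1, 14), (2, 1), (2, 2), (2, 5), (2, 6), (2, 9), (2, 10), (2, 13), (2, 14)]
Unfold 5 (reflect across h@4): 32 holes -> [(1, 1), (1, 2), (1, 5), (1, 6), (1, 9), (1, 10), (1, 13), (1, 14), (2, 1), (2, 2), (2, 5), (2, 6), (2, 9), (2, 10), (2, 13), (2, 14), (5, 1), (5, 2), (5, 5), (5, 6), (5, 9), (5, 10), (5, 13), (5, 14), (6, 1), (6, 2), (6, 5), (6, 6), (6, 9), (6, 10), (6, 13), (6, 14)]

Answer: ................
.OO..OO..OO..OO.
.OO..OO..OO..OO.
................
................
.OO..OO..OO..OO.
.OO..OO..OO..OO.
................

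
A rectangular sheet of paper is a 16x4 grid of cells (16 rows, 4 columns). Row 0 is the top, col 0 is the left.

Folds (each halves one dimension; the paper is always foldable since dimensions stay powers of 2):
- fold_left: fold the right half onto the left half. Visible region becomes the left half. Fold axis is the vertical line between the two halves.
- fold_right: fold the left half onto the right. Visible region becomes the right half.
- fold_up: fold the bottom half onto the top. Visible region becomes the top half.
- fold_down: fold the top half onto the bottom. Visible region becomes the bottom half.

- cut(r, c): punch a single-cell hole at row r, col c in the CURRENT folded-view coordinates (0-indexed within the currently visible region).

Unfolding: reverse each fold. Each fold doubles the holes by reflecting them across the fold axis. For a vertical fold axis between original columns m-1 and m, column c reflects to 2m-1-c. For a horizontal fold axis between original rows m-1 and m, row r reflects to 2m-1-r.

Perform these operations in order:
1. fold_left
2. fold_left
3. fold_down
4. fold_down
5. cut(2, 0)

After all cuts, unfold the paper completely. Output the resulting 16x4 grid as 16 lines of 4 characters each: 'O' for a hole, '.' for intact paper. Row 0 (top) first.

Op 1 fold_left: fold axis v@2; visible region now rows[0,16) x cols[0,2) = 16x2
Op 2 fold_left: fold axis v@1; visible region now rows[0,16) x cols[0,1) = 16x1
Op 3 fold_down: fold axis h@8; visible region now rows[8,16) x cols[0,1) = 8x1
Op 4 fold_down: fold axis h@12; visible region now rows[12,16) x cols[0,1) = 4x1
Op 5 cut(2, 0): punch at orig (14,0); cuts so far [(14, 0)]; region rows[12,16) x cols[0,1) = 4x1
Unfold 1 (reflect across h@12): 2 holes -> [(9, 0), (14, 0)]
Unfold 2 (reflect across h@8): 4 holes -> [(1, 0), (6, 0), (9, 0), (14, 0)]
Unfold 3 (reflect across v@1): 8 holes -> [(1, 0), (1, 1), (6, 0), (6, 1), (9, 0), (9, 1), (14, 0), (14, 1)]
Unfold 4 (reflect across v@2): 16 holes -> [(1, 0), (1, 1), (1, 2), (1, 3), (6, 0), (6, 1), (6, 2), (6, 3), (9, 0), (9, 1), (9, 2), (9, 3), (14, 0), (14, 1), (14, 2), (14, 3)]

Answer: ....
OOOO
....
....
....
....
OOOO
....
....
OOOO
....
....
....
....
OOOO
....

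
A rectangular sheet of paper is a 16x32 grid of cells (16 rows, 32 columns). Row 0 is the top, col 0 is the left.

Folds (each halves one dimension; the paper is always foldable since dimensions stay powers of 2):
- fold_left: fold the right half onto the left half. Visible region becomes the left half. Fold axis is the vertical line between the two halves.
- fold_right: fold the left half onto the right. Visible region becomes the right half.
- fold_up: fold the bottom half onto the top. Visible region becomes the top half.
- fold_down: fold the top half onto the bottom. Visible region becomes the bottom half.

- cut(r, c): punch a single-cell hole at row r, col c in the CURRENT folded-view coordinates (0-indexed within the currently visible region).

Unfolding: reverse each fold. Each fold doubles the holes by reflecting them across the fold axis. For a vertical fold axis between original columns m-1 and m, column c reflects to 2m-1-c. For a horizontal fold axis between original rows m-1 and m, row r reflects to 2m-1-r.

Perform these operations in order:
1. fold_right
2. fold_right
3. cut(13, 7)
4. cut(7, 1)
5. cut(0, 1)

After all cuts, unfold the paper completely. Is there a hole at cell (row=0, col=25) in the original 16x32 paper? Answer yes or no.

Answer: yes

Derivation:
Op 1 fold_right: fold axis v@16; visible region now rows[0,16) x cols[16,32) = 16x16
Op 2 fold_right: fold axis v@24; visible region now rows[0,16) x cols[24,32) = 16x8
Op 3 cut(13, 7): punch at orig (13,31); cuts so far [(13, 31)]; region rows[0,16) x cols[24,32) = 16x8
Op 4 cut(7, 1): punch at orig (7,25); cuts so far [(7, 25), (13, 31)]; region rows[0,16) x cols[24,32) = 16x8
Op 5 cut(0, 1): punch at orig (0,25); cuts so far [(0, 25), (7, 25), (13, 31)]; region rows[0,16) x cols[24,32) = 16x8
Unfold 1 (reflect across v@24): 6 holes -> [(0, 22), (0, 25), (7, 22), (7, 25), (13, 16), (13, 31)]
Unfold 2 (reflect across v@16): 12 holes -> [(0, 6), (0, 9), (0, 22), (0, 25), (7, 6), (7, 9), (7, 22), (7, 25), (13, 0), (13, 15), (13, 16), (13, 31)]
Holes: [(0, 6), (0, 9), (0, 22), (0, 25), (7, 6), (7, 9), (7, 22), (7, 25), (13, 0), (13, 15), (13, 16), (13, 31)]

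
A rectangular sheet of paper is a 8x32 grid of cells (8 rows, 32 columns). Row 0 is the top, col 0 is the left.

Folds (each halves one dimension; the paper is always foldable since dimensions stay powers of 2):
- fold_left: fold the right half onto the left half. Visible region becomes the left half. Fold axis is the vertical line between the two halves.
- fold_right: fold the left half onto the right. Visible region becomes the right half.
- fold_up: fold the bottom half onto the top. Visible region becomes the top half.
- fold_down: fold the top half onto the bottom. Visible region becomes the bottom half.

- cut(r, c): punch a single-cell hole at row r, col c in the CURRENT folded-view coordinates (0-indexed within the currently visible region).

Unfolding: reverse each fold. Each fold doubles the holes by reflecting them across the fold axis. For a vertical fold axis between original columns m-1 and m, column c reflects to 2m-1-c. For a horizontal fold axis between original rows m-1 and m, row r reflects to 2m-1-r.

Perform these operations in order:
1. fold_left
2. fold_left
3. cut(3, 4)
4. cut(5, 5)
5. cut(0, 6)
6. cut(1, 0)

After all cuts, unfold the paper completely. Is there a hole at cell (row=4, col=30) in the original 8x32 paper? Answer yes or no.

Op 1 fold_left: fold axis v@16; visible region now rows[0,8) x cols[0,16) = 8x16
Op 2 fold_left: fold axis v@8; visible region now rows[0,8) x cols[0,8) = 8x8
Op 3 cut(3, 4): punch at orig (3,4); cuts so far [(3, 4)]; region rows[0,8) x cols[0,8) = 8x8
Op 4 cut(5, 5): punch at orig (5,5); cuts so far [(3, 4), (5, 5)]; region rows[0,8) x cols[0,8) = 8x8
Op 5 cut(0, 6): punch at orig (0,6); cuts so far [(0, 6), (3, 4), (5, 5)]; region rows[0,8) x cols[0,8) = 8x8
Op 6 cut(1, 0): punch at orig (1,0); cuts so far [(0, 6), (1, 0), (3, 4), (5, 5)]; region rows[0,8) x cols[0,8) = 8x8
Unfold 1 (reflect across v@8): 8 holes -> [(0, 6), (0, 9), (1, 0), (1, 15), (3, 4), (3, 11), (5, 5), (5, 10)]
Unfold 2 (reflect across v@16): 16 holes -> [(0, 6), (0, 9), (0, 22), (0, 25), (1, 0), (1, 15), (1, 16), (1, 31), (3, 4), (3, 11), (3, 20), (3, 27), (5, 5), (5, 10), (5, 21), (5, 26)]
Holes: [(0, 6), (0, 9), (0, 22), (0, 25), (1, 0), (1, 15), (1, 16), (1, 31), (3, 4), (3, 11), (3, 20), (3, 27), (5, 5), (5, 10), (5, 21), (5, 26)]

Answer: no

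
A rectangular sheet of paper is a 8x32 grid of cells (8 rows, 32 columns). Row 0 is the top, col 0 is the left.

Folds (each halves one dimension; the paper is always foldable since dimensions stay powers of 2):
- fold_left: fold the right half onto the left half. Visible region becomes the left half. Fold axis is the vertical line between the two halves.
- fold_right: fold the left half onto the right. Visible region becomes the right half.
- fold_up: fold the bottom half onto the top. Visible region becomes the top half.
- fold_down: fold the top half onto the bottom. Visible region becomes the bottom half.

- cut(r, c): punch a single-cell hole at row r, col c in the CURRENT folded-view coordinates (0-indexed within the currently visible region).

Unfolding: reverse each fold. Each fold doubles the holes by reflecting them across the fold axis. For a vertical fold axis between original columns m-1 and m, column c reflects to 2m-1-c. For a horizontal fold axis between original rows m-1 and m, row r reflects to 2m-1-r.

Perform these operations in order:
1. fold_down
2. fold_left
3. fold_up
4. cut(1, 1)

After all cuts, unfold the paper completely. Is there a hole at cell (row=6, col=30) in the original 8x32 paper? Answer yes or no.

Op 1 fold_down: fold axis h@4; visible region now rows[4,8) x cols[0,32) = 4x32
Op 2 fold_left: fold axis v@16; visible region now rows[4,8) x cols[0,16) = 4x16
Op 3 fold_up: fold axis h@6; visible region now rows[4,6) x cols[0,16) = 2x16
Op 4 cut(1, 1): punch at orig (5,1); cuts so far [(5, 1)]; region rows[4,6) x cols[0,16) = 2x16
Unfold 1 (reflect across h@6): 2 holes -> [(5, 1), (6, 1)]
Unfold 2 (reflect across v@16): 4 holes -> [(5, 1), (5, 30), (6, 1), (6, 30)]
Unfold 3 (reflect across h@4): 8 holes -> [(1, 1), (1, 30), (2, 1), (2, 30), (5, 1), (5, 30), (6, 1), (6, 30)]
Holes: [(1, 1), (1, 30), (2, 1), (2, 30), (5, 1), (5, 30), (6, 1), (6, 30)]

Answer: yes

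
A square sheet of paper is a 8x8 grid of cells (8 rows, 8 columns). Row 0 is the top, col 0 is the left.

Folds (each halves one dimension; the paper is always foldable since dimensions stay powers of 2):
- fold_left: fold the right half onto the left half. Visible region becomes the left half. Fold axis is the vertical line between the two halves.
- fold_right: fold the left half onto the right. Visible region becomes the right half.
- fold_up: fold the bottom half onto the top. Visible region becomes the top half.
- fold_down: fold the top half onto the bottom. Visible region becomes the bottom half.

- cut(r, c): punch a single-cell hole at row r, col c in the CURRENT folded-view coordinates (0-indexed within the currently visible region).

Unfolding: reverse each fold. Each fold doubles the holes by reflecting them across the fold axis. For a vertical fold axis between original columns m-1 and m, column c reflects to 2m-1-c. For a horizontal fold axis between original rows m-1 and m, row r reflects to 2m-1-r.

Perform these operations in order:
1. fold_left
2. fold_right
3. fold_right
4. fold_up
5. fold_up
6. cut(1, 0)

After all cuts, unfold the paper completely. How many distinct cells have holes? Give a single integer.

Answer: 32

Derivation:
Op 1 fold_left: fold axis v@4; visible region now rows[0,8) x cols[0,4) = 8x4
Op 2 fold_right: fold axis v@2; visible region now rows[0,8) x cols[2,4) = 8x2
Op 3 fold_right: fold axis v@3; visible region now rows[0,8) x cols[3,4) = 8x1
Op 4 fold_up: fold axis h@4; visible region now rows[0,4) x cols[3,4) = 4x1
Op 5 fold_up: fold axis h@2; visible region now rows[0,2) x cols[3,4) = 2x1
Op 6 cut(1, 0): punch at orig (1,3); cuts so far [(1, 3)]; region rows[0,2) x cols[3,4) = 2x1
Unfold 1 (reflect across h@2): 2 holes -> [(1, 3), (2, 3)]
Unfold 2 (reflect across h@4): 4 holes -> [(1, 3), (2, 3), (5, 3), (6, 3)]
Unfold 3 (reflect across v@3): 8 holes -> [(1, 2), (1, 3), (2, 2), (2, 3), (5, 2), (5, 3), (6, 2), (6, 3)]
Unfold 4 (reflect across v@2): 16 holes -> [(1, 0), (1, 1), (1, 2), (1, 3), (2, 0), (2, 1), (2, 2), (2, 3), (5, 0), (5, 1), (5, 2), (5, 3), (6, 0), (6, 1), (6, 2), (6, 3)]
Unfold 5 (reflect across v@4): 32 holes -> [(1, 0), (1, 1), (1, 2), (1, 3), (1, 4), (1, 5), (1, 6), (1, 7), (2, 0), (2, 1), (2, 2), (2, 3), (2, 4), (2, 5), (2, 6), (2, 7), (5, 0), (5, 1), (5, 2), (5, 3), (5, 4), (5, 5), (5, 6), (5, 7), (6, 0), (6, 1), (6, 2), (6, 3), (6, 4), (6, 5), (6, 6), (6, 7)]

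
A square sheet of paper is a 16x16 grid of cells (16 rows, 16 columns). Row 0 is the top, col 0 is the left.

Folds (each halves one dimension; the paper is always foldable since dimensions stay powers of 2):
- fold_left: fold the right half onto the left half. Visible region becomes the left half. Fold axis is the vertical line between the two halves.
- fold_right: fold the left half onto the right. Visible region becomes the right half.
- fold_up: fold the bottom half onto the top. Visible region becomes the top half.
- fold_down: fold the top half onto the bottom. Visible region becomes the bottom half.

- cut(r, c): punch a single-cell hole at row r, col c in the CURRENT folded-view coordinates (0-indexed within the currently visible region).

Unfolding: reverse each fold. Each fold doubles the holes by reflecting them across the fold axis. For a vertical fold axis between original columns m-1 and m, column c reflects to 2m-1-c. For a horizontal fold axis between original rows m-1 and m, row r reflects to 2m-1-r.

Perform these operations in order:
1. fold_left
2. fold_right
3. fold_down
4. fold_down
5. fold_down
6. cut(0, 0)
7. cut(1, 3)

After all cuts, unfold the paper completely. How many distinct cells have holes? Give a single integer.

Op 1 fold_left: fold axis v@8; visible region now rows[0,16) x cols[0,8) = 16x8
Op 2 fold_right: fold axis v@4; visible region now rows[0,16) x cols[4,8) = 16x4
Op 3 fold_down: fold axis h@8; visible region now rows[8,16) x cols[4,8) = 8x4
Op 4 fold_down: fold axis h@12; visible region now rows[12,16) x cols[4,8) = 4x4
Op 5 fold_down: fold axis h@14; visible region now rows[14,16) x cols[4,8) = 2x4
Op 6 cut(0, 0): punch at orig (14,4); cuts so far [(14, 4)]; region rows[14,16) x cols[4,8) = 2x4
Op 7 cut(1, 3): punch at orig (15,7); cuts so far [(14, 4), (15, 7)]; region rows[14,16) x cols[4,8) = 2x4
Unfold 1 (reflect across h@14): 4 holes -> [(12, 7), (13, 4), (14, 4), (15, 7)]
Unfold 2 (reflect across h@12): 8 holes -> [(8, 7), (9, 4), (10, 4), (11, 7), (12, 7), (13, 4), (14, 4), (15, 7)]
Unfold 3 (reflect across h@8): 16 holes -> [(0, 7), (1, 4), (2, 4), (3, 7), (4, 7), (5, 4), (6, 4), (7, 7), (8, 7), (9, 4), (10, 4), (11, 7), (12, 7), (13, 4), (14, 4), (15, 7)]
Unfold 4 (reflect across v@4): 32 holes -> [(0, 0), (0, 7), (1, 3), (1, 4), (2, 3), (2, 4), (3, 0), (3, 7), (4, 0), (4, 7), (5, 3), (5, 4), (6, 3), (6, 4), (7, 0), (7, 7), (8, 0), (8, 7), (9, 3), (9, 4), (10, 3), (10, 4), (11, 0), (11, 7), (12, 0), (12, 7), (13, 3), (13, 4), (14, 3), (14, 4), (15, 0), (15, 7)]
Unfold 5 (reflect across v@8): 64 holes -> [(0, 0), (0, 7), (0, 8), (0, 15), (1, 3), (1, 4), (1, 11), (1, 12), (2, 3), (2, 4), (2, 11), (2, 12), (3, 0), (3, 7), (3, 8), (3, 15), (4, 0), (4, 7), (4, 8), (4, 15), (5, 3), (5, 4), (5, 11), (5, 12), (6, 3), (6, 4), (6, 11), (6, 12), (7, 0), (7, 7), (7, 8), (7, 15), (8, 0), (8, 7), (8, 8), (8, 15), (9, 3), (9, 4), (9, 11), (9, 12), (10, 3), (10, 4), (10, 11), (10, 12), (11, 0), (11, 7), (11, 8), (11, 15), (12, 0), (12, 7), (12, 8), (12, 15), (13, 3), (13, 4), (13, 11), (13, 12), (14, 3), (14, 4), (14, 11), (14, 12), (15, 0), (15, 7), (15, 8), (15, 15)]

Answer: 64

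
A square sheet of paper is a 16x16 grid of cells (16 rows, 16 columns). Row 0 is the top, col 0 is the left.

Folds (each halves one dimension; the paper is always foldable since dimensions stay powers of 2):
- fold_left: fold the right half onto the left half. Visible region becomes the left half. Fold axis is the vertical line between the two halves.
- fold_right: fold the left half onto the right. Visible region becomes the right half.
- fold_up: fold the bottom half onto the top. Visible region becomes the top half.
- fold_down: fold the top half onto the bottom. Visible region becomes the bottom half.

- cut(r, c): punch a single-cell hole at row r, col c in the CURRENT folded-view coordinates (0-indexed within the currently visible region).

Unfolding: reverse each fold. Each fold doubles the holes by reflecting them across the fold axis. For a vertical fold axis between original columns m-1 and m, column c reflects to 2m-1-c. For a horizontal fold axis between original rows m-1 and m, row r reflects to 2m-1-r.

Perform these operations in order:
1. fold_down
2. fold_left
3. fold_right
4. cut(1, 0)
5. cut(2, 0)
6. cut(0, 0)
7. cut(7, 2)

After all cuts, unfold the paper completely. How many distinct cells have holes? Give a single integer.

Answer: 32

Derivation:
Op 1 fold_down: fold axis h@8; visible region now rows[8,16) x cols[0,16) = 8x16
Op 2 fold_left: fold axis v@8; visible region now rows[8,16) x cols[0,8) = 8x8
Op 3 fold_right: fold axis v@4; visible region now rows[8,16) x cols[4,8) = 8x4
Op 4 cut(1, 0): punch at orig (9,4); cuts so far [(9, 4)]; region rows[8,16) x cols[4,8) = 8x4
Op 5 cut(2, 0): punch at orig (10,4); cuts so far [(9, 4), (10, 4)]; region rows[8,16) x cols[4,8) = 8x4
Op 6 cut(0, 0): punch at orig (8,4); cuts so far [(8, 4), (9, 4), (10, 4)]; region rows[8,16) x cols[4,8) = 8x4
Op 7 cut(7, 2): punch at orig (15,6); cuts so far [(8, 4), (9, 4), (10, 4), (15, 6)]; region rows[8,16) x cols[4,8) = 8x4
Unfold 1 (reflect across v@4): 8 holes -> [(8, 3), (8, 4), (9, 3), (9, 4), (10, 3), (10, 4), (15, 1), (15, 6)]
Unfold 2 (reflect across v@8): 16 holes -> [(8, 3), (8, 4), (8, 11), (8, 12), (9, 3), (9, 4), (9, 11), (9, 12), (10, 3), (10, 4), (10, 11), (10, 12), (15, 1), (15, 6), (15, 9), (15, 14)]
Unfold 3 (reflect across h@8): 32 holes -> [(0, 1), (0, 6), (0, 9), (0, 14), (5, 3), (5, 4), (5, 11), (5, 12), (6, 3), (6, 4), (6, 11), (6, 12), (7, 3), (7, 4), (7, 11), (7, 12), (8, 3), (8, 4), (8, 11), (8, 12), (9, 3), (9, 4), (9, 11), (9, 12), (10, 3), (10, 4), (10, 11), (10, 12), (15, 1), (15, 6), (15, 9), (15, 14)]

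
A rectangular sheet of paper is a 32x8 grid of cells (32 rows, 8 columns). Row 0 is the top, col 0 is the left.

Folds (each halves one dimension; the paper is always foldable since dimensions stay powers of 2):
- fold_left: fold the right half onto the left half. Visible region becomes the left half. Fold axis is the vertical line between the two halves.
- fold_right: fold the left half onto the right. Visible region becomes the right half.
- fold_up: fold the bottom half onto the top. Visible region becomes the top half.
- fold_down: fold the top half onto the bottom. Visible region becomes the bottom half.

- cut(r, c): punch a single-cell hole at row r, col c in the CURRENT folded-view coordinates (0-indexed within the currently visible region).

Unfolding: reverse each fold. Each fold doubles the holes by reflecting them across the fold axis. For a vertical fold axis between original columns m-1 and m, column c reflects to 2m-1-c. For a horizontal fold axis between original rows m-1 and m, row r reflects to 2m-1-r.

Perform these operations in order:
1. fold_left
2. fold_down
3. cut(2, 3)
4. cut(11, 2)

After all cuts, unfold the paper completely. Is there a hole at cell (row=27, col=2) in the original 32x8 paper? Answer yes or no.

Op 1 fold_left: fold axis v@4; visible region now rows[0,32) x cols[0,4) = 32x4
Op 2 fold_down: fold axis h@16; visible region now rows[16,32) x cols[0,4) = 16x4
Op 3 cut(2, 3): punch at orig (18,3); cuts so far [(18, 3)]; region rows[16,32) x cols[0,4) = 16x4
Op 4 cut(11, 2): punch at orig (27,2); cuts so far [(18, 3), (27, 2)]; region rows[16,32) x cols[0,4) = 16x4
Unfold 1 (reflect across h@16): 4 holes -> [(4, 2), (13, 3), (18, 3), (27, 2)]
Unfold 2 (reflect across v@4): 8 holes -> [(4, 2), (4, 5), (13, 3), (13, 4), (18, 3), (18, 4), (27, 2), (27, 5)]
Holes: [(4, 2), (4, 5), (13, 3), (13, 4), (18, 3), (18, 4), (27, 2), (27, 5)]

Answer: yes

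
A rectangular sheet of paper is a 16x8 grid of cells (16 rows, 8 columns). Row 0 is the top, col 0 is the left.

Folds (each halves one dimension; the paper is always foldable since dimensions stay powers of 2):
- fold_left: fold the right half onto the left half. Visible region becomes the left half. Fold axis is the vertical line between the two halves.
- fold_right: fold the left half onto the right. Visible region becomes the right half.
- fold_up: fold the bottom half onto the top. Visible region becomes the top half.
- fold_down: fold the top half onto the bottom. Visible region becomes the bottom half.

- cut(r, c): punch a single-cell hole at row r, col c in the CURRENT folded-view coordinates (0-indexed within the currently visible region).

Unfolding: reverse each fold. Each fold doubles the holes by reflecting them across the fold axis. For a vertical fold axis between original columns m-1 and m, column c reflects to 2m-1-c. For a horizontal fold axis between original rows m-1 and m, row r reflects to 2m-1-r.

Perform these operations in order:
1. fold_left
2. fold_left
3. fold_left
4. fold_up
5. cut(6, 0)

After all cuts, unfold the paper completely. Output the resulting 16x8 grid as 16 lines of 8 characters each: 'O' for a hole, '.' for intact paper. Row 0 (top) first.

Op 1 fold_left: fold axis v@4; visible region now rows[0,16) x cols[0,4) = 16x4
Op 2 fold_left: fold axis v@2; visible region now rows[0,16) x cols[0,2) = 16x2
Op 3 fold_left: fold axis v@1; visible region now rows[0,16) x cols[0,1) = 16x1
Op 4 fold_up: fold axis h@8; visible region now rows[0,8) x cols[0,1) = 8x1
Op 5 cut(6, 0): punch at orig (6,0); cuts so far [(6, 0)]; region rows[0,8) x cols[0,1) = 8x1
Unfold 1 (reflect across h@8): 2 holes -> [(6, 0), (9, 0)]
Unfold 2 (reflect across v@1): 4 holes -> [(6, 0), (6, 1), (9, 0), (9, 1)]
Unfold 3 (reflect across v@2): 8 holes -> [(6, 0), (6, 1), (6, 2), (6, 3), (9, 0), (9, 1), (9, 2), (9, 3)]
Unfold 4 (reflect across v@4): 16 holes -> [(6, 0), (6, 1), (6, 2), (6, 3), (6, 4), (6, 5), (6, 6), (6, 7), (9, 0), (9, 1), (9, 2), (9, 3), (9, 4), (9, 5), (9, 6), (9, 7)]

Answer: ........
........
........
........
........
........
OOOOOOOO
........
........
OOOOOOOO
........
........
........
........
........
........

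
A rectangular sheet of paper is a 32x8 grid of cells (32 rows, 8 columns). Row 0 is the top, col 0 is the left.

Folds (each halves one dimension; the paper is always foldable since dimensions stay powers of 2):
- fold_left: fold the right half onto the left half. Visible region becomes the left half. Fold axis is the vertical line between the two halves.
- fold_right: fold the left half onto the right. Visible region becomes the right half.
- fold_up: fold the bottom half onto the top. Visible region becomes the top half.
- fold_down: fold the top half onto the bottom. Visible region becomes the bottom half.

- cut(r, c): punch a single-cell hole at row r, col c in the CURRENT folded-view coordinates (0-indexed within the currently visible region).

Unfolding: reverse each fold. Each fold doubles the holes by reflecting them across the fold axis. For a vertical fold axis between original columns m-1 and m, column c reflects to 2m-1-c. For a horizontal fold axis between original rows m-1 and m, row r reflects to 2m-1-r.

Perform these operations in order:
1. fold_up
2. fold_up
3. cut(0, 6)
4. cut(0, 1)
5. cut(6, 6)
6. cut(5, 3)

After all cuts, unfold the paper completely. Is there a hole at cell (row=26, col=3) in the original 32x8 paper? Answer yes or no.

Op 1 fold_up: fold axis h@16; visible region now rows[0,16) x cols[0,8) = 16x8
Op 2 fold_up: fold axis h@8; visible region now rows[0,8) x cols[0,8) = 8x8
Op 3 cut(0, 6): punch at orig (0,6); cuts so far [(0, 6)]; region rows[0,8) x cols[0,8) = 8x8
Op 4 cut(0, 1): punch at orig (0,1); cuts so far [(0, 1), (0, 6)]; region rows[0,8) x cols[0,8) = 8x8
Op 5 cut(6, 6): punch at orig (6,6); cuts so far [(0, 1), (0, 6), (6, 6)]; region rows[0,8) x cols[0,8) = 8x8
Op 6 cut(5, 3): punch at orig (5,3); cuts so far [(0, 1), (0, 6), (5, 3), (6, 6)]; region rows[0,8) x cols[0,8) = 8x8
Unfold 1 (reflect across h@8): 8 holes -> [(0, 1), (0, 6), (5, 3), (6, 6), (9, 6), (10, 3), (15, 1), (15, 6)]
Unfold 2 (reflect across h@16): 16 holes -> [(0, 1), (0, 6), (5, 3), (6, 6), (9, 6), (10, 3), (15, 1), (15, 6), (16, 1), (16, 6), (21, 3), (22, 6), (25, 6), (26, 3), (31, 1), (31, 6)]
Holes: [(0, 1), (0, 6), (5, 3), (6, 6), (9, 6), (10, 3), (15, 1), (15, 6), (16, 1), (16, 6), (21, 3), (22, 6), (25, 6), (26, 3), (31, 1), (31, 6)]

Answer: yes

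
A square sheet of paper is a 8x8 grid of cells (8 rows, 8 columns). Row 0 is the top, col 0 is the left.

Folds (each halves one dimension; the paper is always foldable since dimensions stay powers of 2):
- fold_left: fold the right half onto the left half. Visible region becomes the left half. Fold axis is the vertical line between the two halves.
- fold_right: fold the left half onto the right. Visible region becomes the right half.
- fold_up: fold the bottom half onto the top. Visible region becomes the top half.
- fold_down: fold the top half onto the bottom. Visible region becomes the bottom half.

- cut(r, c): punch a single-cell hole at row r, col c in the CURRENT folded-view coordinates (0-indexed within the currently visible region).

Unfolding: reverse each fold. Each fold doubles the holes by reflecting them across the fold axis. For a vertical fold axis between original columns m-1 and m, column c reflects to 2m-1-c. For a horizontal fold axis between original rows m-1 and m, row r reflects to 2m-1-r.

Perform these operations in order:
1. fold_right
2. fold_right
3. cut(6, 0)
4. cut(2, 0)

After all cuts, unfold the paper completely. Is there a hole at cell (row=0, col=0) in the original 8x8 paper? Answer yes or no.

Answer: no

Derivation:
Op 1 fold_right: fold axis v@4; visible region now rows[0,8) x cols[4,8) = 8x4
Op 2 fold_right: fold axis v@6; visible region now rows[0,8) x cols[6,8) = 8x2
Op 3 cut(6, 0): punch at orig (6,6); cuts so far [(6, 6)]; region rows[0,8) x cols[6,8) = 8x2
Op 4 cut(2, 0): punch at orig (2,6); cuts so far [(2, 6), (6, 6)]; region rows[0,8) x cols[6,8) = 8x2
Unfold 1 (reflect across v@6): 4 holes -> [(2, 5), (2, 6), (6, 5), (6, 6)]
Unfold 2 (reflect across v@4): 8 holes -> [(2, 1), (2, 2), (2, 5), (2, 6), (6, 1), (6, 2), (6, 5), (6, 6)]
Holes: [(2, 1), (2, 2), (2, 5), (2, 6), (6, 1), (6, 2), (6, 5), (6, 6)]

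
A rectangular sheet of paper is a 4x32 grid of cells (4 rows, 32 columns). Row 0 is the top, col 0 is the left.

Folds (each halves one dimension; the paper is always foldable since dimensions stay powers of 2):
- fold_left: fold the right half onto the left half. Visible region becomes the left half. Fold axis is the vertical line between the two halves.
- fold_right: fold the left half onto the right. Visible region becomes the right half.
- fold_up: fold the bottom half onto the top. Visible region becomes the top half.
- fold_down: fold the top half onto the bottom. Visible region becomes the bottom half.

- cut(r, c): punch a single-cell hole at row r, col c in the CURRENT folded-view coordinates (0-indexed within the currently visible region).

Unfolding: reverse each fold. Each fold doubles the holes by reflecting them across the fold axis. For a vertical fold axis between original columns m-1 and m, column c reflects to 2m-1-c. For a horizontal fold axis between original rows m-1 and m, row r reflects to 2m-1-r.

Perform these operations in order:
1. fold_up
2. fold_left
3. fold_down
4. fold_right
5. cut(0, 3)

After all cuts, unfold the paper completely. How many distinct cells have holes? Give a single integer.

Answer: 16

Derivation:
Op 1 fold_up: fold axis h@2; visible region now rows[0,2) x cols[0,32) = 2x32
Op 2 fold_left: fold axis v@16; visible region now rows[0,2) x cols[0,16) = 2x16
Op 3 fold_down: fold axis h@1; visible region now rows[1,2) x cols[0,16) = 1x16
Op 4 fold_right: fold axis v@8; visible region now rows[1,2) x cols[8,16) = 1x8
Op 5 cut(0, 3): punch at orig (1,11); cuts so far [(1, 11)]; region rows[1,2) x cols[8,16) = 1x8
Unfold 1 (reflect across v@8): 2 holes -> [(1, 4), (1, 11)]
Unfold 2 (reflect across h@1): 4 holes -> [(0, 4), (0, 11), (1, 4), (1, 11)]
Unfold 3 (reflect across v@16): 8 holes -> [(0, 4), (0, 11), (0, 20), (0, 27), (1, 4), (1, 11), (1, 20), (1, 27)]
Unfold 4 (reflect across h@2): 16 holes -> [(0, 4), (0, 11), (0, 20), (0, 27), (1, 4), (1, 11), (1, 20), (1, 27), (2, 4), (2, 11), (2, 20), (2, 27), (3, 4), (3, 11), (3, 20), (3, 27)]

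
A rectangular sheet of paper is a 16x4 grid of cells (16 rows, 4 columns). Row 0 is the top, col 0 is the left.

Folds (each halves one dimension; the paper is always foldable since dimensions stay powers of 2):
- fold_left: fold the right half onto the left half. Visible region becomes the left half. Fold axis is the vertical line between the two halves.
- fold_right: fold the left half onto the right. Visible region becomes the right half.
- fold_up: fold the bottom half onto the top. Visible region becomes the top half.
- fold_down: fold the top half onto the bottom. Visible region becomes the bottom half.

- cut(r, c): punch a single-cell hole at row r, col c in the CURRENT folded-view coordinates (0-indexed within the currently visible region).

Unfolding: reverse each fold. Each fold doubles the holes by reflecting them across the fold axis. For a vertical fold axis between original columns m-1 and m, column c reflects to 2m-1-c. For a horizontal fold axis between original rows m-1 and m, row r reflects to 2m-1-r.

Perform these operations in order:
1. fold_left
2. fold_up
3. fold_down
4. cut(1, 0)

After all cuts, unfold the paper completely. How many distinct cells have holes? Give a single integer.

Op 1 fold_left: fold axis v@2; visible region now rows[0,16) x cols[0,2) = 16x2
Op 2 fold_up: fold axis h@8; visible region now rows[0,8) x cols[0,2) = 8x2
Op 3 fold_down: fold axis h@4; visible region now rows[4,8) x cols[0,2) = 4x2
Op 4 cut(1, 0): punch at orig (5,0); cuts so far [(5, 0)]; region rows[4,8) x cols[0,2) = 4x2
Unfold 1 (reflect across h@4): 2 holes -> [(2, 0), (5, 0)]
Unfold 2 (reflect across h@8): 4 holes -> [(2, 0), (5, 0), (10, 0), (13, 0)]
Unfold 3 (reflect across v@2): 8 holes -> [(2, 0), (2, 3), (5, 0), (5, 3), (10, 0), (10, 3), (13, 0), (13, 3)]

Answer: 8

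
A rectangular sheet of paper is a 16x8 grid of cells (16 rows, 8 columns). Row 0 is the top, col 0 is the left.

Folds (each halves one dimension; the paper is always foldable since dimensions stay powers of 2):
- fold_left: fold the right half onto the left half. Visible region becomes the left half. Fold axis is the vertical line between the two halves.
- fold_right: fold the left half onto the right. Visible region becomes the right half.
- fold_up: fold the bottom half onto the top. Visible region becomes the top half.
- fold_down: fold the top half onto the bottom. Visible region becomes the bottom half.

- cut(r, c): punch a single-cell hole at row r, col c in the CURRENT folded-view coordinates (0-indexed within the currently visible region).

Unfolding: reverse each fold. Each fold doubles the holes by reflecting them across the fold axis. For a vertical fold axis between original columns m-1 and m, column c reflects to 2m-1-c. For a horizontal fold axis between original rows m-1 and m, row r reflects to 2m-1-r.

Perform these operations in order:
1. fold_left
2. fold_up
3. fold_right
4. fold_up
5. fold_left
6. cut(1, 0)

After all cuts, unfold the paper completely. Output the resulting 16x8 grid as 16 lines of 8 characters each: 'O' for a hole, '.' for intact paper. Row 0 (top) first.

Answer: ........
OOOOOOOO
........
........
........
........
OOOOOOOO
........
........
OOOOOOOO
........
........
........
........
OOOOOOOO
........

Derivation:
Op 1 fold_left: fold axis v@4; visible region now rows[0,16) x cols[0,4) = 16x4
Op 2 fold_up: fold axis h@8; visible region now rows[0,8) x cols[0,4) = 8x4
Op 3 fold_right: fold axis v@2; visible region now rows[0,8) x cols[2,4) = 8x2
Op 4 fold_up: fold axis h@4; visible region now rows[0,4) x cols[2,4) = 4x2
Op 5 fold_left: fold axis v@3; visible region now rows[0,4) x cols[2,3) = 4x1
Op 6 cut(1, 0): punch at orig (1,2); cuts so far [(1, 2)]; region rows[0,4) x cols[2,3) = 4x1
Unfold 1 (reflect across v@3): 2 holes -> [(1, 2), (1, 3)]
Unfold 2 (reflect across h@4): 4 holes -> [(1, 2), (1, 3), (6, 2), (6, 3)]
Unfold 3 (reflect across v@2): 8 holes -> [(1, 0), (1, 1), (1, 2), (1, 3), (6, 0), (6, 1), (6, 2), (6, 3)]
Unfold 4 (reflect across h@8): 16 holes -> [(1, 0), (1, 1), (1, 2), (1, 3), (6, 0), (6, 1), (6, 2), (6, 3), (9, 0), (9, 1), (9, 2), (9, 3), (14, 0), (14, 1), (14, 2), (14, 3)]
Unfold 5 (reflect across v@4): 32 holes -> [(1, 0), (1, 1), (1, 2), (1, 3), (1, 4), (1, 5), (1, 6), (1, 7), (6, 0), (6, 1), (6, 2), (6, 3), (6, 4), (6, 5), (6, 6), (6, 7), (9, 0), (9, 1), (9, 2), (9, 3), (9, 4), (9, 5), (9, 6), (9, 7), (14, 0), (14, 1), (14, 2), (14, 3), (14, 4), (14, 5), (14, 6), (14, 7)]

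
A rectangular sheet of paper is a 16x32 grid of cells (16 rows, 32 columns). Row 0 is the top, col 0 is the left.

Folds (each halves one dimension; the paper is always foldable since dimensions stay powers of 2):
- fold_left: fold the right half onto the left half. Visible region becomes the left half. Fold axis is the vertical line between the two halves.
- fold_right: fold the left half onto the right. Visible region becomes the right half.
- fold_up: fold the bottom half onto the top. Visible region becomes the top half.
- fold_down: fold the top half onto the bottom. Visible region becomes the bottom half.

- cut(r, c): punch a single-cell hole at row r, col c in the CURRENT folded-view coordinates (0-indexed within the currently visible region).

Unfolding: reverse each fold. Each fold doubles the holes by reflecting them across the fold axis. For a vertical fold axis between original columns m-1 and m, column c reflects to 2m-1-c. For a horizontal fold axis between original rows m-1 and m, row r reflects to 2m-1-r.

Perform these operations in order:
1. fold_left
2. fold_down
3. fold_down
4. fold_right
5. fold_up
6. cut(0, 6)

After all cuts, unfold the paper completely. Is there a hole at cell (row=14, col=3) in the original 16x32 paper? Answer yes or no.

Op 1 fold_left: fold axis v@16; visible region now rows[0,16) x cols[0,16) = 16x16
Op 2 fold_down: fold axis h@8; visible region now rows[8,16) x cols[0,16) = 8x16
Op 3 fold_down: fold axis h@12; visible region now rows[12,16) x cols[0,16) = 4x16
Op 4 fold_right: fold axis v@8; visible region now rows[12,16) x cols[8,16) = 4x8
Op 5 fold_up: fold axis h@14; visible region now rows[12,14) x cols[8,16) = 2x8
Op 6 cut(0, 6): punch at orig (12,14); cuts so far [(12, 14)]; region rows[12,14) x cols[8,16) = 2x8
Unfold 1 (reflect across h@14): 2 holes -> [(12, 14), (15, 14)]
Unfold 2 (reflect across v@8): 4 holes -> [(12, 1), (12, 14), (15, 1), (15, 14)]
Unfold 3 (reflect across h@12): 8 holes -> [(8, 1), (8, 14), (11, 1), (11, 14), (12, 1), (12, 14), (15, 1), (15, 14)]
Unfold 4 (reflect across h@8): 16 holes -> [(0, 1), (0, 14), (3, 1), (3, 14), (4, 1), (4, 14), (7, 1), (7, 14), (8, 1), (8, 14), (11, 1), (11, 14), (12, 1), (12, 14), (15, 1), (15, 14)]
Unfold 5 (reflect across v@16): 32 holes -> [(0, 1), (0, 14), (0, 17), (0, 30), (3, 1), (3, 14), (3, 17), (3, 30), (4, 1), (4, 14), (4, 17), (4, 30), (7, 1), (7, 14), (7, 17), (7, 30), (8, 1), (8, 14), (8, 17), (8, 30), (11, 1), (11, 14), (11, 17), (11, 30), (12, 1), (12, 14), (12, 17), (12, 30), (15, 1), (15, 14), (15, 17), (15, 30)]
Holes: [(0, 1), (0, 14), (0, 17), (0, 30), (3, 1), (3, 14), (3, 17), (3, 30), (4, 1), (4, 14), (4, 17), (4, 30), (7, 1), (7, 14), (7, 17), (7, 30), (8, 1), (8, 14), (8, 17), (8, 30), (11, 1), (11, 14), (11, 17), (11, 30), (12, 1), (12, 14), (12, 17), (12, 30), (15, 1), (15, 14), (15, 17), (15, 30)]

Answer: no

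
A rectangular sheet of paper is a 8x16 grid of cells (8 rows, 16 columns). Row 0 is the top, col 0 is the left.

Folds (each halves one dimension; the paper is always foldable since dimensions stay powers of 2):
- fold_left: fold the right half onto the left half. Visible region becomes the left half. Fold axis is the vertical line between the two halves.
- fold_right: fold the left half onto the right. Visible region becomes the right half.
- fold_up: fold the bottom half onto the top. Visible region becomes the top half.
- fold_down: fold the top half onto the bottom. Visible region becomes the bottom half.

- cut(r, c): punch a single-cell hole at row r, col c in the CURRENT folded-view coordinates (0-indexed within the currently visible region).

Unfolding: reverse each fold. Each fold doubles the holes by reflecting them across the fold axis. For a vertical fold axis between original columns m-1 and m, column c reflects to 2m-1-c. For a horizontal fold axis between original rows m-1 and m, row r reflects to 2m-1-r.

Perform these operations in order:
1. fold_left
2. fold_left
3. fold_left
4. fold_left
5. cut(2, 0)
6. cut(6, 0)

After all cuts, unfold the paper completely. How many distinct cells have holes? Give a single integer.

Op 1 fold_left: fold axis v@8; visible region now rows[0,8) x cols[0,8) = 8x8
Op 2 fold_left: fold axis v@4; visible region now rows[0,8) x cols[0,4) = 8x4
Op 3 fold_left: fold axis v@2; visible region now rows[0,8) x cols[0,2) = 8x2
Op 4 fold_left: fold axis v@1; visible region now rows[0,8) x cols[0,1) = 8x1
Op 5 cut(2, 0): punch at orig (2,0); cuts so far [(2, 0)]; region rows[0,8) x cols[0,1) = 8x1
Op 6 cut(6, 0): punch at orig (6,0); cuts so far [(2, 0), (6, 0)]; region rows[0,8) x cols[0,1) = 8x1
Unfold 1 (reflect across v@1): 4 holes -> [(2, 0), (2, 1), (6, 0), (6, 1)]
Unfold 2 (reflect across v@2): 8 holes -> [(2, 0), (2, 1), (2, 2), (2, 3), (6, 0), (6, 1), (6, 2), (6, 3)]
Unfold 3 (reflect across v@4): 16 holes -> [(2, 0), (2, 1), (2, 2), (2, 3), (2, 4), (2, 5), (2, 6), (2, 7), (6, 0), (6, 1), (6, 2), (6, 3), (6, 4), (6, 5), (6, 6), (6, 7)]
Unfold 4 (reflect across v@8): 32 holes -> [(2, 0), (2, 1), (2, 2), (2, 3), (2, 4), (2, 5), (2, 6), (2, 7), (2, 8), (2, 9), (2, 10), (2, 11), (2, 12), (2, 13), (2, 14), (2, 15), (6, 0), (6, 1), (6, 2), (6, 3), (6, 4), (6, 5), (6, 6), (6, 7), (6, 8), (6, 9), (6, 10), (6, 11), (6, 12), (6, 13), (6, 14), (6, 15)]

Answer: 32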